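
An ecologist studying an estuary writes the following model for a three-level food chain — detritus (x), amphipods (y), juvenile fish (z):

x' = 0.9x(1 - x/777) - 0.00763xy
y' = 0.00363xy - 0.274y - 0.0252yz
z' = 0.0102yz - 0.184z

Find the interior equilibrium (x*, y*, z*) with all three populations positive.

From dz/dt = 0: 0.0102y* = 0.184, so y* = 18.
From dx/dt = 0: 0.9(1 - x*/777) = 0.00763·18, giving x* = 777·(1 - 0.153) = 658.
From dy/dt = 0: 0.00363·658 - 0.274 = 0.0252z*, so z* = 2.12/0.0252 = 83.9.

x* ≈ 658, y* ≈ 18, z* ≈ 83.9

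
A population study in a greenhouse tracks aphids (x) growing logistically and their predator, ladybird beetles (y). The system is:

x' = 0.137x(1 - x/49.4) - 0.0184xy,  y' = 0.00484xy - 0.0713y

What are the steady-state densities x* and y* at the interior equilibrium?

From dy/dt = 0 with y > 0: 0.00484x* = 0.0713, so x* = 14.7.
Substitute into dx/dt = 0: 0.137(1 - 14.7/49.4) = 0.0184y*.
The bracket is 0.702, giving y* = 0.0961/0.0184 = 5.23.

x* ≈ 14.7, y* ≈ 5.23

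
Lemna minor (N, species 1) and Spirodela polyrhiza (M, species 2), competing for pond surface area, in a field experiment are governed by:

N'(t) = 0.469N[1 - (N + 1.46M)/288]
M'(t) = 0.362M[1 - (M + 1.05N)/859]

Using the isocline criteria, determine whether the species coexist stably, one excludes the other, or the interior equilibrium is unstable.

Compare the nullcline intercepts: K1/α12 = 288/1.46 = 197 < K2 = 859; K2/α21 = 859/1.05 = 818 > K1 = 288.
Since the inequalities point opposite ways, species 2 can invade but species 1 cannot.

species 2 excludes species 1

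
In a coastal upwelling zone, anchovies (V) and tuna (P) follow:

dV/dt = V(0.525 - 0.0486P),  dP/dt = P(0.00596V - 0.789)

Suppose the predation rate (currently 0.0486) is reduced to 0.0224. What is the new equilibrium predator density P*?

P* ≈ 23.4

At the interior fixed point, setting dV/dt = 0 with V > 0 fixes P* = (prey growth rate)/(VP coefficient) — independent of the other coefficients.
With the change, P* = 0.525/0.0224 = 23.4; it rises from 10.8.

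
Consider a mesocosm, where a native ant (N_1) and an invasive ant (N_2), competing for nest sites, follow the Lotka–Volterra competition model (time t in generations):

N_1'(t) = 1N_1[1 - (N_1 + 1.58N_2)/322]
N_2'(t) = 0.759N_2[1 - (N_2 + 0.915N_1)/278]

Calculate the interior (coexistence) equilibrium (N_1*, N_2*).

Setting both brackets to zero gives the nullclines N_1 + 1.58N_2 = 322 and 0.915N_1 + N_2 = 278.
Substituting N_2 = 278 - 0.915N_1 into the first: N_1(1 - 1.58·0.915) = 322 - 1.58·278.
So N_1* = -117/-0.446 = 263, and then N_2* = 278 - 0.915·263 = 37.3.

N_1* ≈ 263, N_2* ≈ 37.3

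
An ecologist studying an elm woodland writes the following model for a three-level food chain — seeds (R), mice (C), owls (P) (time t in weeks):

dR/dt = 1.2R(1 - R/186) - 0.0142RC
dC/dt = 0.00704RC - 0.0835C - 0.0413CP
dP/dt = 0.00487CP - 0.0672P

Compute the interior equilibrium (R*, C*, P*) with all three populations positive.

From dP/dt = 0: 0.00487C* = 0.0672, so C* = 13.8.
From dR/dt = 0: 1.2(1 - R*/186) = 0.0142·13.8, giving R* = 186·(1 - 0.163) = 156.
From dC/dt = 0: 0.00704·156 - 0.0835 = 0.0413P*, so P* = 1.01/0.0413 = 24.5.

R* ≈ 156, C* ≈ 13.8, P* ≈ 24.5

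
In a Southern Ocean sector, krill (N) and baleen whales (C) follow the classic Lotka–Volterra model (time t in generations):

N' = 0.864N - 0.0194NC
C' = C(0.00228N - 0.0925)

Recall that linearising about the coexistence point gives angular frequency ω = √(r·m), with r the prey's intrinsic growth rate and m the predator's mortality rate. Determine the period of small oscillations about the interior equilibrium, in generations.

Here r = 0.864 and m = 0.0925, so r·m = 0.0799.
ω = √0.0799 = 0.283 per generation, hence T = 2π/ω ≈ 22.2 generations.

T ≈ 22.2 generations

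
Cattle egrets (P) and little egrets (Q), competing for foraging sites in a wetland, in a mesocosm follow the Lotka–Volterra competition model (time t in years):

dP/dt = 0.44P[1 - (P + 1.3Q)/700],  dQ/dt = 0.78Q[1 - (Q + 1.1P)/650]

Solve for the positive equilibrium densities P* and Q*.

P* ≈ 337, Q* ≈ 279

Setting both brackets to zero gives the nullclines P + 1.3Q = 700 and 1.1P + Q = 650.
Substituting Q = 650 - 1.1P into the first: P(1 - 1.3·1.1) = 700 - 1.3·650.
So P* = -145/-0.43 = 337, and then Q* = 650 - 1.1·337 = 279.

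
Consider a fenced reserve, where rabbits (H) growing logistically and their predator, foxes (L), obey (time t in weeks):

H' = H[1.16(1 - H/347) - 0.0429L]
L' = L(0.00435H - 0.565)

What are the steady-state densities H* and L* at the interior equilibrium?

H* ≈ 130, L* ≈ 16.9

From dL/dt = 0 with L > 0: 0.00435H* = 0.565, so H* = 130.
Substitute into dH/dt = 0: 1.16(1 - 130/347) = 0.0429L*.
The bracket is 0.626, giving L* = 0.726/0.0429 = 16.9.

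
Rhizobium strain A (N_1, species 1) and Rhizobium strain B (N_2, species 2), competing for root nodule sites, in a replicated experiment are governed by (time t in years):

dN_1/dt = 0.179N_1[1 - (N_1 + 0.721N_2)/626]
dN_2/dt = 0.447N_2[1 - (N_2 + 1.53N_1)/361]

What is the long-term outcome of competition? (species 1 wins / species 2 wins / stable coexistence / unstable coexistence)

Compare the nullcline intercepts: K1/α12 = 626/0.721 = 868 > K2 = 361; K2/α21 = 361/1.53 = 236 < K1 = 626.
Since the inequalities point opposite ways, species 1 can invade but species 2 cannot.

species 1 excludes species 2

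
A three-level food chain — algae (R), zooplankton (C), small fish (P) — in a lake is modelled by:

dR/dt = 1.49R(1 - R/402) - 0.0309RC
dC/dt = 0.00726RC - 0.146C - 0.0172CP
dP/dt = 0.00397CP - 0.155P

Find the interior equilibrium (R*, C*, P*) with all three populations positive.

R* ≈ 76.5, C* ≈ 39, P* ≈ 23.8

From dP/dt = 0: 0.00397C* = 0.155, so C* = 39.
From dR/dt = 0: 1.49(1 - R*/402) = 0.0309·39, giving R* = 402·(1 - 0.81) = 76.5.
From dC/dt = 0: 0.00726·76.5 - 0.146 = 0.0172P*, so P* = 0.409/0.0172 = 23.8.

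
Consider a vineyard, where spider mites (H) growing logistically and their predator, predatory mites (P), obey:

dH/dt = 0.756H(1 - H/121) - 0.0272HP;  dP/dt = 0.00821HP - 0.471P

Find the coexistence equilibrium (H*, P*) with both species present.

From dP/dt = 0 with P > 0: 0.00821H* = 0.471, so H* = 57.4.
Substitute into dH/dt = 0: 0.756(1 - 57.4/121) = 0.0272P*.
The bracket is 0.526, giving P* = 0.398/0.0272 = 14.6.

H* ≈ 57.4, P* ≈ 14.6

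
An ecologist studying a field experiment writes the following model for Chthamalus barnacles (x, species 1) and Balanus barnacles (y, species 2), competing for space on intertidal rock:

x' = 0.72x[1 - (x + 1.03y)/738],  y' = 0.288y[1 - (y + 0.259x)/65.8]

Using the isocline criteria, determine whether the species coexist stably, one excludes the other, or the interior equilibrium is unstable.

species 1 excludes species 2

Compare the nullcline intercepts: K1/α12 = 738/1.03 = 717 > K2 = 65.8; K2/α21 = 65.8/0.259 = 254 < K1 = 738.
Since the inequalities point opposite ways, species 1 can invade but species 2 cannot.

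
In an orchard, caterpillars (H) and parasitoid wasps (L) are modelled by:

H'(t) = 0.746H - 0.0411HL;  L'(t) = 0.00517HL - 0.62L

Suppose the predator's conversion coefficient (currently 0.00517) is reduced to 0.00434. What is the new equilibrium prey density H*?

H* ≈ 143

At the interior fixed point, setting dL/dt = 0 with L > 0 fixes H* = (predator death rate)/(HL coefficient) — independent of the other coefficients.
With the change, H* = 0.62/0.00434 = 143; it rises from 120.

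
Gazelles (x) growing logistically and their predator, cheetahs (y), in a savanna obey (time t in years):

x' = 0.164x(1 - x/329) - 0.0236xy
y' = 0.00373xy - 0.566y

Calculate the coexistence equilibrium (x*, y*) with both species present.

x* ≈ 152, y* ≈ 3.74

From dy/dt = 0 with y > 0: 0.00373x* = 0.566, so x* = 152.
Substitute into dx/dt = 0: 0.164(1 - 152/329) = 0.0236y*.
The bracket is 0.539, giving y* = 0.0884/0.0236 = 3.74.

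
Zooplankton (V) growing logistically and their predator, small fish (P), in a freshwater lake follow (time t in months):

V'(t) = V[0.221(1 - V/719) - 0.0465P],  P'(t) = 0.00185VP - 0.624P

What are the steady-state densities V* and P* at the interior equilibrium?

V* ≈ 337, P* ≈ 2.52

From dP/dt = 0 with P > 0: 0.00185V* = 0.624, so V* = 337.
Substitute into dV/dt = 0: 0.221(1 - 337/719) = 0.0465P*.
The bracket is 0.531, giving P* = 0.117/0.0465 = 2.52.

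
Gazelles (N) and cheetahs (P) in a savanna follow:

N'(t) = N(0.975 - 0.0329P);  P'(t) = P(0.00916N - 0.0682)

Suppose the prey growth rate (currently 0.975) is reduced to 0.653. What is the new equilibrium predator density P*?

At the interior fixed point, setting dN/dt = 0 with N > 0 fixes P* = (prey growth rate)/(NP coefficient) — independent of the other coefficients.
With the change, P* = 0.653/0.0329 = 19.8; it falls from 29.6.

P* ≈ 19.8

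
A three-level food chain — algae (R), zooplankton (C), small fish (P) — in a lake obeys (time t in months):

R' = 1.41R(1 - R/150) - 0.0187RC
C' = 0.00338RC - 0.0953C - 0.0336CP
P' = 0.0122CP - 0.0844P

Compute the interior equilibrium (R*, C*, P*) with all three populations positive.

R* ≈ 136, C* ≈ 6.92, P* ≈ 10.9

From dP/dt = 0: 0.0122C* = 0.0844, so C* = 6.92.
From dR/dt = 0: 1.41(1 - R*/150) = 0.0187·6.92, giving R* = 150·(1 - 0.0917) = 136.
From dC/dt = 0: 0.00338·136 - 0.0953 = 0.0336P*, so P* = 0.365/0.0336 = 10.9.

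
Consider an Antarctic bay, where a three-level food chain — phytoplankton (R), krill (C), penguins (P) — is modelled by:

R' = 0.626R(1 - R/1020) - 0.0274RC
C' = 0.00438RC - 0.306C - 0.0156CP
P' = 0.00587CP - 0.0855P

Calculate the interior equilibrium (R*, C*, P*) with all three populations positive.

From dP/dt = 0: 0.00587C* = 0.0855, so C* = 14.6.
From dR/dt = 0: 0.626(1 - R*/1020) = 0.0274·14.6, giving R* = 1020·(1 - 0.638) = 370.
From dC/dt = 0: 0.00438·370 - 0.306 = 0.0156P*, so P* = 1.31/0.0156 = 84.2.

R* ≈ 370, C* ≈ 14.6, P* ≈ 84.2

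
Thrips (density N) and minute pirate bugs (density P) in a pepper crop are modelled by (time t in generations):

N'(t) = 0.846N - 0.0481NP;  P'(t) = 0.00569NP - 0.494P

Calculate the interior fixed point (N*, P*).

Set dP/dt = 0 with P > 0: 0.00569N - 0.494 = 0, so N* = 0.494/0.00569 = 86.8.
Set dN/dt = 0 with N > 0: 0.846 - 0.0481P = 0, so P* = 0.846/0.0481 = 17.6.

N* ≈ 86.8, P* ≈ 17.6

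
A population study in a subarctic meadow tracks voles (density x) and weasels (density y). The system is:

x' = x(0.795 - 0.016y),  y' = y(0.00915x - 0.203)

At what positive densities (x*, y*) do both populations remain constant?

x* ≈ 22.2, y* ≈ 49.7

Set dy/dt = 0 with y > 0: 0.00915x - 0.203 = 0, so x* = 0.203/0.00915 = 22.2.
Set dx/dt = 0 with x > 0: 0.795 - 0.016y = 0, so y* = 0.795/0.016 = 49.7.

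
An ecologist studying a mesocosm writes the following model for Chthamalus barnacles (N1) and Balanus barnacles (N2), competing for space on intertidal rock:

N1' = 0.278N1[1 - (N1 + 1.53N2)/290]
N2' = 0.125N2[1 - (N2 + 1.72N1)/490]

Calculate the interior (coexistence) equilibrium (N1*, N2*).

N1* ≈ 282, N2* ≈ 5.39

Setting both brackets to zero gives the nullclines N1 + 1.53N2 = 290 and 1.72N1 + N2 = 490.
Substituting N2 = 490 - 1.72N1 into the first: N1(1 - 1.53·1.72) = 290 - 1.53·490.
So N1* = -460/-1.63 = 282, and then N2* = 490 - 1.72·282 = 5.39.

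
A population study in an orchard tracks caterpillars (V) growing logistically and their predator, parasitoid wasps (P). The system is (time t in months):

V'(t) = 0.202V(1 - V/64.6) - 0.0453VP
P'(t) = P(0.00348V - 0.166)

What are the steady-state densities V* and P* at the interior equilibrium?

V* ≈ 47.7, P* ≈ 1.17

From dP/dt = 0 with P > 0: 0.00348V* = 0.166, so V* = 47.7.
Substitute into dV/dt = 0: 0.202(1 - 47.7/64.6) = 0.0453P*.
The bracket is 0.262, giving P* = 0.0528/0.0453 = 1.17.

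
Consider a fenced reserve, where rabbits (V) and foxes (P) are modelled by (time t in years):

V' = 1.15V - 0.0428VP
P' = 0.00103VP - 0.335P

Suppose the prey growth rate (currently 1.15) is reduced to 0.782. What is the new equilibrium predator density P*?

At the interior fixed point, setting dV/dt = 0 with V > 0 fixes P* = (prey growth rate)/(VP coefficient) — independent of the other coefficients.
With the change, P* = 0.782/0.0428 = 18.3; it falls from 26.9.

P* ≈ 18.3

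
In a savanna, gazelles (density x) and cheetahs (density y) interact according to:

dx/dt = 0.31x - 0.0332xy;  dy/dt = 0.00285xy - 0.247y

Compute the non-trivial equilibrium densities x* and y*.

Set dy/dt = 0 with y > 0: 0.00285x - 0.247 = 0, so x* = 0.247/0.00285 = 86.7.
Set dx/dt = 0 with x > 0: 0.31 - 0.0332y = 0, so y* = 0.31/0.0332 = 9.34.

x* ≈ 86.7, y* ≈ 9.34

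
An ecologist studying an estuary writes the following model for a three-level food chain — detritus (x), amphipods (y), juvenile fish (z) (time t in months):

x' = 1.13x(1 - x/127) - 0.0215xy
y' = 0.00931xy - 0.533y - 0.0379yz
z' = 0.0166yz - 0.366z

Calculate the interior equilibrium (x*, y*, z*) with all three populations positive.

From dz/dt = 0: 0.0166y* = 0.366, so y* = 22.
From dx/dt = 0: 1.13(1 - x*/127) = 0.0215·22, giving x* = 127·(1 - 0.42) = 73.7.
From dy/dt = 0: 0.00931·73.7 - 0.533 = 0.0379z*, so z* = 0.153/0.0379 = 4.05.

x* ≈ 73.7, y* ≈ 22, z* ≈ 4.05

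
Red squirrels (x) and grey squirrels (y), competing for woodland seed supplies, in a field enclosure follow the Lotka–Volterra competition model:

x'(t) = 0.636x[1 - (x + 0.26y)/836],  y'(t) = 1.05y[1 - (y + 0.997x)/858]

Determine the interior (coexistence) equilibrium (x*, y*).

x* ≈ 827, y* ≈ 33.1

Setting both brackets to zero gives the nullclines x + 0.26y = 836 and 0.997x + y = 858.
Substituting y = 858 - 0.997x into the first: x(1 - 0.26·0.997) = 836 - 0.26·858.
So x* = 613/0.741 = 827, and then y* = 858 - 0.997·827 = 33.1.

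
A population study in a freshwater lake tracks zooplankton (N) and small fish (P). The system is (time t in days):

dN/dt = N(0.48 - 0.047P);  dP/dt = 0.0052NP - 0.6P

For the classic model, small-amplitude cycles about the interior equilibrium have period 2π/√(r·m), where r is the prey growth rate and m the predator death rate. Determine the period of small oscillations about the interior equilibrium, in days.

T ≈ 11.7 days

Here r = 0.48 and m = 0.6, so r·m = 0.288.
ω = √0.288 = 0.537 per day, hence T = 2π/ω ≈ 11.7 days.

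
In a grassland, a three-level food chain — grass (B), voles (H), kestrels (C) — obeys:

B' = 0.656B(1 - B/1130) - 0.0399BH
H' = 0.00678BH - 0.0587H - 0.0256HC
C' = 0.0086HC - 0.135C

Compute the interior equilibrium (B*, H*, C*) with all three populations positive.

From dC/dt = 0: 0.0086H* = 0.135, so H* = 15.7.
From dB/dt = 0: 0.656(1 - B*/1130) = 0.0399·15.7, giving B* = 1130·(1 - 0.955) = 51.1.
From dH/dt = 0: 0.00678·51.1 - 0.0587 = 0.0256C*, so C* = 0.288/0.0256 = 11.2.

B* ≈ 51.1, H* ≈ 15.7, C* ≈ 11.2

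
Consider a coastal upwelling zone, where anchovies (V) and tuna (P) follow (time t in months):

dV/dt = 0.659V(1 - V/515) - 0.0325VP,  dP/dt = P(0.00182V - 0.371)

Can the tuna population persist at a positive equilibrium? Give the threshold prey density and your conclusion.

The predator equation gives dP/dt > 0 only when V > 0.371/0.00182 = 204.
Without the predator, V → K = 515. Since 515 > 204, the predator can invade and persist.

Threshold V = 204; K > 204, so yes, the predator persists.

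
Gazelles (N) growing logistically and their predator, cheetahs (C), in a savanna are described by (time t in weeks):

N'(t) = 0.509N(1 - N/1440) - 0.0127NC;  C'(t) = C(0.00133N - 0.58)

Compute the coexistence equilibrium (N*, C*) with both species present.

From dC/dt = 0 with C > 0: 0.00133N* = 0.58, so N* = 436.
Substitute into dN/dt = 0: 0.509(1 - 436/1440) = 0.0127C*.
The bracket is 0.697, giving C* = 0.355/0.0127 = 27.9.

N* ≈ 436, C* ≈ 27.9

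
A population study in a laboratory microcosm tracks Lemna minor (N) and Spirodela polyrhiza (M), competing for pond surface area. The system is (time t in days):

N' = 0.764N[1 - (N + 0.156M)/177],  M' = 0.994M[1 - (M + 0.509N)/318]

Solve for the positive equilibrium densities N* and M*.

N* ≈ 138, M* ≈ 248

Setting both brackets to zero gives the nullclines N + 0.156M = 177 and 0.509N + M = 318.
Substituting M = 318 - 0.509N into the first: N(1 - 0.156·0.509) = 177 - 0.156·318.
So N* = 127/0.921 = 138, and then M* = 318 - 0.509·138 = 248.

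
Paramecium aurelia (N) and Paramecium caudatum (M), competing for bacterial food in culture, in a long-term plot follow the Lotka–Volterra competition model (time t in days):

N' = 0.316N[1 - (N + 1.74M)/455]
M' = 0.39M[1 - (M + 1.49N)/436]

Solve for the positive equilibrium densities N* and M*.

Setting both brackets to zero gives the nullclines N + 1.74M = 455 and 1.49N + M = 436.
Substituting M = 436 - 1.49N into the first: N(1 - 1.74·1.49) = 455 - 1.74·436.
So N* = -304/-1.59 = 191, and then M* = 436 - 1.49·191 = 152.

N* ≈ 191, M* ≈ 152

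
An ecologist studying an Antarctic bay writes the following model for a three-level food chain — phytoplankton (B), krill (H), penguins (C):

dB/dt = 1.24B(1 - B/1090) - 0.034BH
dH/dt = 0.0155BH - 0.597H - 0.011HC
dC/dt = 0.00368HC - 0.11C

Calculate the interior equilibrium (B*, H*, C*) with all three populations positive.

From dC/dt = 0: 0.00368H* = 0.11, so H* = 29.9.
From dB/dt = 0: 1.24(1 - B*/1090) = 0.034·29.9, giving B* = 1090·(1 - 0.82) = 197.
From dH/dt = 0: 0.0155·197 - 0.597 = 0.011C*, so C* = 2.45/0.011 = 223.

B* ≈ 197, H* ≈ 29.9, C* ≈ 223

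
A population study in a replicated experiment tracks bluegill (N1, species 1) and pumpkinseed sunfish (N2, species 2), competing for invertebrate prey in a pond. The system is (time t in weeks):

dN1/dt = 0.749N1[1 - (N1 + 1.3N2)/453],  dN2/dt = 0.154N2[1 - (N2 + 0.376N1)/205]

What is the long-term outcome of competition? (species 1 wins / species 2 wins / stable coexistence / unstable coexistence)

Compare the nullcline intercepts: K1/α12 = 453/1.3 = 348 > K2 = 205; K2/α21 = 205/0.376 = 545 > K1 = 453.
Since both inequalities hold, each species can invade when rare, so the interior equilibrium is stable.

stable coexistence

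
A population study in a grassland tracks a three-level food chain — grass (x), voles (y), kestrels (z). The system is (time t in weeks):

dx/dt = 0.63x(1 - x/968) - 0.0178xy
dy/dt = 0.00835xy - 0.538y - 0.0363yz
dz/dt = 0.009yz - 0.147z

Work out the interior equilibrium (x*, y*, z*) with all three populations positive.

From dz/dt = 0: 0.009y* = 0.147, so y* = 16.3.
From dx/dt = 0: 0.63(1 - x*/968) = 0.0178·16.3, giving x* = 968·(1 - 0.461) = 521.
From dy/dt = 0: 0.00835·521 - 0.538 = 0.0363z*, so z* = 3.81/0.0363 = 105.

x* ≈ 521, y* ≈ 16.3, z* ≈ 105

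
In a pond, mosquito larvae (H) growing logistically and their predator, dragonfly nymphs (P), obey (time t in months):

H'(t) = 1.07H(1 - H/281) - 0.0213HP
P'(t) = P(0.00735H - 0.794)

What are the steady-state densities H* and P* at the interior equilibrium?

H* ≈ 108, P* ≈ 30.9

From dP/dt = 0 with P > 0: 0.00735H* = 0.794, so H* = 108.
Substitute into dH/dt = 0: 1.07(1 - 108/281) = 0.0213P*.
The bracket is 0.616, giving P* = 0.659/0.0213 = 30.9.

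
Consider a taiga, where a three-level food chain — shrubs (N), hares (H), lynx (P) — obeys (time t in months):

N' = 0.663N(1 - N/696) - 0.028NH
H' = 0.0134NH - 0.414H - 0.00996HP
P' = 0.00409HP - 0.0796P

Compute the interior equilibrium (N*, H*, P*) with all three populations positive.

From dP/dt = 0: 0.00409H* = 0.0796, so H* = 19.5.
From dN/dt = 0: 0.663(1 - N*/696) = 0.028·19.5, giving N* = 696·(1 - 0.822) = 124.
From dH/dt = 0: 0.0134·124 - 0.414 = 0.00996P*, so P* = 1.25/0.00996 = 125.

N* ≈ 124, H* ≈ 19.5, P* ≈ 125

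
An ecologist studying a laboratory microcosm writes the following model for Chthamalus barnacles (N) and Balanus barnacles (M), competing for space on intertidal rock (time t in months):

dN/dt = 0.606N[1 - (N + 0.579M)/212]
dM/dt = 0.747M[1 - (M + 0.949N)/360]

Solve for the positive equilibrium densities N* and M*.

Setting both brackets to zero gives the nullclines N + 0.579M = 212 and 0.949N + M = 360.
Substituting M = 360 - 0.949N into the first: N(1 - 0.579·0.949) = 212 - 0.579·360.
So N* = 3.56/0.451 = 7.9, and then M* = 360 - 0.949·7.9 = 353.

N* ≈ 7.9, M* ≈ 353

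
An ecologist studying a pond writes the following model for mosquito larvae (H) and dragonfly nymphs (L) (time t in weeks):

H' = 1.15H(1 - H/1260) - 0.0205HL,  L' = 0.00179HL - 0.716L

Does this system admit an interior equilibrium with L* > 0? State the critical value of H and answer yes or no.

The predator equation gives dL/dt > 0 only when H > 0.716/0.00179 = 400.
Without the predator, H → K = 1260. Since 1260 > 400, the predator can invade and persist.

Threshold H = 400; K > 400, so yes, the predator persists.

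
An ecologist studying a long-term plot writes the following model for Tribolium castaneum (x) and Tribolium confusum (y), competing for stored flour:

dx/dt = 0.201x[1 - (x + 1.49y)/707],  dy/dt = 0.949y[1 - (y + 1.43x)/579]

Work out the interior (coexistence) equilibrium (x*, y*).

Setting both brackets to zero gives the nullclines x + 1.49y = 707 and 1.43x + y = 579.
Substituting y = 579 - 1.43x into the first: x(1 - 1.49·1.43) = 707 - 1.49·579.
So x* = -156/-1.13 = 138, and then y* = 579 - 1.43·138 = 382.

x* ≈ 138, y* ≈ 382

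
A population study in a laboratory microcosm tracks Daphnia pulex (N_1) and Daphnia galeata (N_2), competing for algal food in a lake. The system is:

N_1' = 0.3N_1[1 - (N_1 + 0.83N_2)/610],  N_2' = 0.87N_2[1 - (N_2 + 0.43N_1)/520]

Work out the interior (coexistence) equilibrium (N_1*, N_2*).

Setting both brackets to zero gives the nullclines N_1 + 0.83N_2 = 610 and 0.43N_1 + N_2 = 520.
Substituting N_2 = 520 - 0.43N_1 into the first: N_1(1 - 0.83·0.43) = 610 - 0.83·520.
So N_1* = 178/0.643 = 277, and then N_2* = 520 - 0.43·277 = 401.

N_1* ≈ 277, N_2* ≈ 401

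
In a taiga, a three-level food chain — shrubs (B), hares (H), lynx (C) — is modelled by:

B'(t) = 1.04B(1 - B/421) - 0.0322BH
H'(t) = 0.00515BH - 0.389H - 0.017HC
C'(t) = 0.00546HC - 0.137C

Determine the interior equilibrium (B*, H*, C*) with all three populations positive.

From dC/dt = 0: 0.00546H* = 0.137, so H* = 25.1.
From dB/dt = 0: 1.04(1 - B*/421) = 0.0322·25.1, giving B* = 421·(1 - 0.777) = 93.9.
From dH/dt = 0: 0.00515·93.9 - 0.389 = 0.017C*, so C* = 0.0948/0.017 = 5.57.

B* ≈ 93.9, H* ≈ 25.1, C* ≈ 5.57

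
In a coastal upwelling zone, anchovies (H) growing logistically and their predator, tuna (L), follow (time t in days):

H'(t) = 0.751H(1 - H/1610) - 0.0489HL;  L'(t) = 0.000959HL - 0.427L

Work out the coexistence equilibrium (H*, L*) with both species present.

H* ≈ 445, L* ≈ 11.1

From dL/dt = 0 with L > 0: 0.000959H* = 0.427, so H* = 445.
Substitute into dH/dt = 0: 0.751(1 - 445/1610) = 0.0489L*.
The bracket is 0.723, giving L* = 0.543/0.0489 = 11.1.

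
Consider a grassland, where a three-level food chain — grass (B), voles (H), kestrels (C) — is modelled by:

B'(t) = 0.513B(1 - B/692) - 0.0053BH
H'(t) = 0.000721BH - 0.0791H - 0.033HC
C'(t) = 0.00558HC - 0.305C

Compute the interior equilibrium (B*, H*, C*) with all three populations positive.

From dC/dt = 0: 0.00558H* = 0.305, so H* = 54.7.
From dB/dt = 0: 0.513(1 - B*/692) = 0.0053·54.7, giving B* = 692·(1 - 0.565) = 301.
From dH/dt = 0: 0.000721·301 - 0.0791 = 0.033C*, so C* = 0.138/0.033 = 4.18.

B* ≈ 301, H* ≈ 54.7, C* ≈ 4.18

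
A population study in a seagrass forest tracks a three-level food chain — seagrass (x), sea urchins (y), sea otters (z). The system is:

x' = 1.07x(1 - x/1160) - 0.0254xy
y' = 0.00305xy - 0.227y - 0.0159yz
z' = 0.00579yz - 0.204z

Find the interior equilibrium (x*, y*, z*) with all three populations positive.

x* ≈ 190, y* ≈ 35.2, z* ≈ 22.1

From dz/dt = 0: 0.00579y* = 0.204, so y* = 35.2.
From dx/dt = 0: 1.07(1 - x*/1160) = 0.0254·35.2, giving x* = 1160·(1 - 0.836) = 190.
From dy/dt = 0: 0.00305·190 - 0.227 = 0.0159z*, so z* = 0.352/0.0159 = 22.1.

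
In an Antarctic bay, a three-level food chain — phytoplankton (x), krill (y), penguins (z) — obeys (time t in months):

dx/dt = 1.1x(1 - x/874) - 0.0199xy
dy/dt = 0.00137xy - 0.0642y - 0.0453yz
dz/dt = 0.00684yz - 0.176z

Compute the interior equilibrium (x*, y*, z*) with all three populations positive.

From dz/dt = 0: 0.00684y* = 0.176, so y* = 25.7.
From dx/dt = 0: 1.1(1 - x*/874) = 0.0199·25.7, giving x* = 874·(1 - 0.465) = 467.
From dy/dt = 0: 0.00137·467 - 0.0642 = 0.0453z*, so z* = 0.576/0.0453 = 12.7.

x* ≈ 467, y* ≈ 25.7, z* ≈ 12.7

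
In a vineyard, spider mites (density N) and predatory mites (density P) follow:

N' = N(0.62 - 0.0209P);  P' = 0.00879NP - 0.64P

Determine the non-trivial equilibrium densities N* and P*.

Set dP/dt = 0 with P > 0: 0.00879N - 0.64 = 0, so N* = 0.64/0.00879 = 72.8.
Set dN/dt = 0 with N > 0: 0.62 - 0.0209P = 0, so P* = 0.62/0.0209 = 29.7.

N* ≈ 72.8, P* ≈ 29.7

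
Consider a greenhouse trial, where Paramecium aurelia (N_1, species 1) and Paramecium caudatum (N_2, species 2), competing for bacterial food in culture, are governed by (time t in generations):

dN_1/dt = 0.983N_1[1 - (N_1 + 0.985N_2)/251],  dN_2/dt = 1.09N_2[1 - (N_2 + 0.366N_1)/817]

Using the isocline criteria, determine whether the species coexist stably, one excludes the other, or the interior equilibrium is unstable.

species 2 excludes species 1

Compare the nullcline intercepts: K1/α12 = 251/0.985 = 255 < K2 = 817; K2/α21 = 817/0.366 = 2230 > K1 = 251.
Since the inequalities point opposite ways, species 2 can invade but species 1 cannot.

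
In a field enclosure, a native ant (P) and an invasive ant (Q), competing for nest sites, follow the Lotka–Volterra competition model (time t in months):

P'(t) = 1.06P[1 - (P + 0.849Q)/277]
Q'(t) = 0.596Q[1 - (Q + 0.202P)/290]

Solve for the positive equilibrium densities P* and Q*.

Setting both brackets to zero gives the nullclines P + 0.849Q = 277 and 0.202P + Q = 290.
Substituting Q = 290 - 0.202P into the first: P(1 - 0.849·0.202) = 277 - 0.849·290.
So P* = 30.8/0.829 = 37.2, and then Q* = 290 - 0.202·37.2 = 282.

P* ≈ 37.2, Q* ≈ 282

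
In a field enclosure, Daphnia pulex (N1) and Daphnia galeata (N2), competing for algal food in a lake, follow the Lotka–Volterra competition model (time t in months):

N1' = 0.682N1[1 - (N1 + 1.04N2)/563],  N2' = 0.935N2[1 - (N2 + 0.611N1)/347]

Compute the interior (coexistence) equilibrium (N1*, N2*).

Setting both brackets to zero gives the nullclines N1 + 1.04N2 = 563 and 0.611N1 + N2 = 347.
Substituting N2 = 347 - 0.611N1 into the first: N1(1 - 1.04·0.611) = 563 - 1.04·347.
So N1* = 202/0.365 = 554, and then N2* = 347 - 0.611·554 = 8.25.

N1* ≈ 554, N2* ≈ 8.25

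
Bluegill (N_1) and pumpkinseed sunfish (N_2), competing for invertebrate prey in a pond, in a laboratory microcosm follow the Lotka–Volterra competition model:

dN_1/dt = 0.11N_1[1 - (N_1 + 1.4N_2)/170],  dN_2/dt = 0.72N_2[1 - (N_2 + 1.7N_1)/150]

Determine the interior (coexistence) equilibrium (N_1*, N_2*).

Setting both brackets to zero gives the nullclines N_1 + 1.4N_2 = 170 and 1.7N_1 + N_2 = 150.
Substituting N_2 = 150 - 1.7N_1 into the first: N_1(1 - 1.4·1.7) = 170 - 1.4·150.
So N_1* = -40/-1.38 = 29, and then N_2* = 150 - 1.7·29 = 101.

N_1* ≈ 29, N_2* ≈ 101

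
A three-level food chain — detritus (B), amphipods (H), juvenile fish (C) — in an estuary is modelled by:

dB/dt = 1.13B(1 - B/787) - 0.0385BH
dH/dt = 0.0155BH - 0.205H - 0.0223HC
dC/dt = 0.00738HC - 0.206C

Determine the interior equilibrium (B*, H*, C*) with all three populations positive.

From dC/dt = 0: 0.00738H* = 0.206, so H* = 27.9.
From dB/dt = 0: 1.13(1 - B*/787) = 0.0385·27.9, giving B* = 787·(1 - 0.951) = 38.5.
From dH/dt = 0: 0.0155·38.5 - 0.205 = 0.0223C*, so C* = 0.392/0.0223 = 17.6.

B* ≈ 38.5, H* ≈ 27.9, C* ≈ 17.6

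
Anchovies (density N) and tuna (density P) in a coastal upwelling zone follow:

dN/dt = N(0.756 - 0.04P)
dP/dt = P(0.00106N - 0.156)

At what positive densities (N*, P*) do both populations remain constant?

Set dP/dt = 0 with P > 0: 0.00106N - 0.156 = 0, so N* = 0.156/0.00106 = 147.
Set dN/dt = 0 with N > 0: 0.756 - 0.04P = 0, so P* = 0.756/0.04 = 18.9.

N* ≈ 147, P* ≈ 18.9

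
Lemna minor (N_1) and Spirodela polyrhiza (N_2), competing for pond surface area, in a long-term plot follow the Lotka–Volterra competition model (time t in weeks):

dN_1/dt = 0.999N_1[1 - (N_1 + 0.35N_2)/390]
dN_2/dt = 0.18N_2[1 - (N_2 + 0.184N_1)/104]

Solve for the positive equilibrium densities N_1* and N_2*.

Setting both brackets to zero gives the nullclines N_1 + 0.35N_2 = 390 and 0.184N_1 + N_2 = 104.
Substituting N_2 = 104 - 0.184N_1 into the first: N_1(1 - 0.35·0.184) = 390 - 0.35·104.
So N_1* = 354/0.936 = 378, and then N_2* = 104 - 0.184·378 = 34.5.

N_1* ≈ 378, N_2* ≈ 34.5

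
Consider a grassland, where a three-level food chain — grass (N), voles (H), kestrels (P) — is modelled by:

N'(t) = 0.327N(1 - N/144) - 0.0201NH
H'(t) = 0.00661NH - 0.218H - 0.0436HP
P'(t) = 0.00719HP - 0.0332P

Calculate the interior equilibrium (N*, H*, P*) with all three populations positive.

N* ≈ 103, H* ≈ 4.62, P* ≈ 10.6

From dP/dt = 0: 0.00719H* = 0.0332, so H* = 4.62.
From dN/dt = 0: 0.327(1 - N*/144) = 0.0201·4.62, giving N* = 144·(1 - 0.284) = 103.
From dH/dt = 0: 0.00661·103 - 0.218 = 0.0436P*, so P* = 0.464/0.0436 = 10.6.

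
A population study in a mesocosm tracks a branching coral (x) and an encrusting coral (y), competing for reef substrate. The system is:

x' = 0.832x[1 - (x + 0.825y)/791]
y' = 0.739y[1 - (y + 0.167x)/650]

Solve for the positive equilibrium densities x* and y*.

x* ≈ 295, y* ≈ 601

Setting both brackets to zero gives the nullclines x + 0.825y = 791 and 0.167x + y = 650.
Substituting y = 650 - 0.167x into the first: x(1 - 0.825·0.167) = 791 - 0.825·650.
So x* = 255/0.862 = 295, and then y* = 650 - 0.167·295 = 601.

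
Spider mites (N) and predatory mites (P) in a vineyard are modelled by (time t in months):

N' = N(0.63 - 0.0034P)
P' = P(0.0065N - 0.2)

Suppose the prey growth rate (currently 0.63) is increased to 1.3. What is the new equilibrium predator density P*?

At the interior fixed point, setting dN/dt = 0 with N > 0 fixes P* = (prey growth rate)/(NP coefficient) — independent of the other coefficients.
With the change, P* = 1.3/0.0034 = 382; it rises from 185.

P* ≈ 382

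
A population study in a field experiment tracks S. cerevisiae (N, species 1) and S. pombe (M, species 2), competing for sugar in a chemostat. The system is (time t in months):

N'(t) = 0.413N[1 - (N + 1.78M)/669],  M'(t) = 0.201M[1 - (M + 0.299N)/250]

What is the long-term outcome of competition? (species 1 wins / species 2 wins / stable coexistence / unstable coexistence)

Compare the nullcline intercepts: K1/α12 = 669/1.78 = 376 > K2 = 250; K2/α21 = 250/0.299 = 836 > K1 = 669.
Since both inequalities hold, each species can invade when rare, so the interior equilibrium is stable.

stable coexistence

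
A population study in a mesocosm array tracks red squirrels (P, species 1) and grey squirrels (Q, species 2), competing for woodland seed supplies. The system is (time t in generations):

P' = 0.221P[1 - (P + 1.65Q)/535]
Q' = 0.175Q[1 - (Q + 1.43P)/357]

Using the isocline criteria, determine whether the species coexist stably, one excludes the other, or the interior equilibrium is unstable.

unstable coexistence (outcome depends on initial conditions)

Compare the nullcline intercepts: K1/α12 = 535/1.65 = 324 < K2 = 357; K2/α21 = 357/1.43 = 250 < K1 = 535.
Since both are reversed, neither can invade when rare; the interior point is a saddle.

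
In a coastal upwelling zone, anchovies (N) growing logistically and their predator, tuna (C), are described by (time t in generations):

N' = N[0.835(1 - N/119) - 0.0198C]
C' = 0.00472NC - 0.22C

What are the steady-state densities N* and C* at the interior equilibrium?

N* ≈ 46.6, C* ≈ 25.7

From dC/dt = 0 with C > 0: 0.00472N* = 0.22, so N* = 46.6.
Substitute into dN/dt = 0: 0.835(1 - 46.6/119) = 0.0198C*.
The bracket is 0.608, giving C* = 0.508/0.0198 = 25.7.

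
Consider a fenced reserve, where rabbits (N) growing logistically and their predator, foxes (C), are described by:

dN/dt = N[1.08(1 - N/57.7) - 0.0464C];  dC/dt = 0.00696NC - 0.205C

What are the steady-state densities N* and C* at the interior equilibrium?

From dC/dt = 0 with C > 0: 0.00696N* = 0.205, so N* = 29.5.
Substitute into dN/dt = 0: 1.08(1 - 29.5/57.7) = 0.0464C*.
The bracket is 0.49, giving C* = 0.529/0.0464 = 11.4.

N* ≈ 29.5, C* ≈ 11.4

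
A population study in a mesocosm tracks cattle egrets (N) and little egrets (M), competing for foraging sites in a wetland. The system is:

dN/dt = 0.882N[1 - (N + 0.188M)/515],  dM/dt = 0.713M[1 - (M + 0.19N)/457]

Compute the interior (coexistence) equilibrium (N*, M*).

N* ≈ 445, M* ≈ 372

Setting both brackets to zero gives the nullclines N + 0.188M = 515 and 0.19N + M = 457.
Substituting M = 457 - 0.19N into the first: N(1 - 0.188·0.19) = 515 - 0.188·457.
So N* = 429/0.964 = 445, and then M* = 457 - 0.19·445 = 372.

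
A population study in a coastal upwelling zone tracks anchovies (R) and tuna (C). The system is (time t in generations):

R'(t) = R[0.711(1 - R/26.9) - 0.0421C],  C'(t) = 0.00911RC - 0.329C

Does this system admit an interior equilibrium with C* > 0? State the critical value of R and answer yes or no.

Threshold R = 36.1; K < 36.1, so no, the predator goes extinct.

The predator equation gives dC/dt > 0 only when R > 0.329/0.00911 = 36.1.
Without the predator, R → K = 26.9. Since 26.9 < 36.1, the predator cannot invade.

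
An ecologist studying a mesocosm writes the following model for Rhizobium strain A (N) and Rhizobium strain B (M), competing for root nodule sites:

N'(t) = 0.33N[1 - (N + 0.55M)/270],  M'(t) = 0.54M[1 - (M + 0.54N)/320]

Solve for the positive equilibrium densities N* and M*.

N* ≈ 134, M* ≈ 248

Setting both brackets to zero gives the nullclines N + 0.55M = 270 and 0.54N + M = 320.
Substituting M = 320 - 0.54N into the first: N(1 - 0.55·0.54) = 270 - 0.55·320.
So N* = 94/0.703 = 134, and then M* = 320 - 0.54·134 = 248.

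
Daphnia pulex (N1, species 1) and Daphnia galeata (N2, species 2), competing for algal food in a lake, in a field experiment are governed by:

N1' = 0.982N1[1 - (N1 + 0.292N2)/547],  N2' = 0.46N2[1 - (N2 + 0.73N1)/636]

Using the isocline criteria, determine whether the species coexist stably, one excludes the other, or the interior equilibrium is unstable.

stable coexistence

Compare the nullcline intercepts: K1/α12 = 547/0.292 = 1870 > K2 = 636; K2/α21 = 636/0.73 = 871 > K1 = 547.
Since both inequalities hold, each species can invade when rare, so the interior equilibrium is stable.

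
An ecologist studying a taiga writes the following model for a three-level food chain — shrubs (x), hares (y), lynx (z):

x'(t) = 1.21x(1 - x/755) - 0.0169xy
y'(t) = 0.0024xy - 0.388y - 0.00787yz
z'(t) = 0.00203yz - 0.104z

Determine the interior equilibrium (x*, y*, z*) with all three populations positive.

From dz/dt = 0: 0.00203y* = 0.104, so y* = 51.2.
From dx/dt = 0: 1.21(1 - x*/755) = 0.0169·51.2, giving x* = 755·(1 - 0.716) = 215.
From dy/dt = 0: 0.0024·215 - 0.388 = 0.00787z*, so z* = 0.127/0.00787 = 16.2.

x* ≈ 215, y* ≈ 51.2, z* ≈ 16.2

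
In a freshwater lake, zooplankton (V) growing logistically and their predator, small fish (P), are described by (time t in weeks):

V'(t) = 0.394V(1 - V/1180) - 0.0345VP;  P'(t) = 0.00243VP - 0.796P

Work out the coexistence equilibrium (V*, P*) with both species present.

V* ≈ 328, P* ≈ 8.25

From dP/dt = 0 with P > 0: 0.00243V* = 0.796, so V* = 328.
Substitute into dV/dt = 0: 0.394(1 - 328/1180) = 0.0345P*.
The bracket is 0.722, giving P* = 0.285/0.0345 = 8.25.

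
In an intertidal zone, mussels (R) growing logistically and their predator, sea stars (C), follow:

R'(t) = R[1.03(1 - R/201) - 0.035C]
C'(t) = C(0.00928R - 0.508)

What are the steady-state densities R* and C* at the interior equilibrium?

From dC/dt = 0 with C > 0: 0.00928R* = 0.508, so R* = 54.7.
Substitute into dR/dt = 0: 1.03(1 - 54.7/201) = 0.035C*.
The bracket is 0.728, giving C* = 0.749/0.035 = 21.4.

R* ≈ 54.7, C* ≈ 21.4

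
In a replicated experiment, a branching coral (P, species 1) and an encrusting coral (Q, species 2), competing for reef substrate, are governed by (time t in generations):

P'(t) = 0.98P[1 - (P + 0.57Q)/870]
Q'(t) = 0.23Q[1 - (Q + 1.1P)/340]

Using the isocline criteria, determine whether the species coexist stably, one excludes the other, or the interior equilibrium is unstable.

Compare the nullcline intercepts: K1/α12 = 870/0.57 = 1530 > K2 = 340; K2/α21 = 340/1.1 = 309 < K1 = 870.
Since the inequalities point opposite ways, species 1 can invade but species 2 cannot.

species 1 excludes species 2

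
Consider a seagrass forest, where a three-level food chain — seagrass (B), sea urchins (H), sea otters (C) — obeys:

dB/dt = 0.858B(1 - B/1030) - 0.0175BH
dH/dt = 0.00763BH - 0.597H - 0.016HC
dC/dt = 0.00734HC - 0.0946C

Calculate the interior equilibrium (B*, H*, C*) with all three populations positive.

B* ≈ 759, H* ≈ 12.9, C* ≈ 325

From dC/dt = 0: 0.00734H* = 0.0946, so H* = 12.9.
From dB/dt = 0: 0.858(1 - B*/1030) = 0.0175·12.9, giving B* = 1030·(1 - 0.263) = 759.
From dH/dt = 0: 0.00763·759 - 0.597 = 0.016C*, so C* = 5.2/0.016 = 325.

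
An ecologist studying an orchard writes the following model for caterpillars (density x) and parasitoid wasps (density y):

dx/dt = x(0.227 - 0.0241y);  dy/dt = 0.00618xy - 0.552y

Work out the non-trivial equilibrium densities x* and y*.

Set dy/dt = 0 with y > 0: 0.00618x - 0.552 = 0, so x* = 0.552/0.00618 = 89.3.
Set dx/dt = 0 with x > 0: 0.227 - 0.0241y = 0, so y* = 0.227/0.0241 = 9.42.

x* ≈ 89.3, y* ≈ 9.42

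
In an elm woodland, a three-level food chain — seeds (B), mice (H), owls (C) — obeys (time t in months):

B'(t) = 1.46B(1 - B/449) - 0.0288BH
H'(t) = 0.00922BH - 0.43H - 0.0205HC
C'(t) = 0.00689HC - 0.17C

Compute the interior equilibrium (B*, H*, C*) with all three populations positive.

B* ≈ 230, H* ≈ 24.7, C* ≈ 82.7

From dC/dt = 0: 0.00689H* = 0.17, so H* = 24.7.
From dB/dt = 0: 1.46(1 - B*/449) = 0.0288·24.7, giving B* = 449·(1 - 0.487) = 230.
From dH/dt = 0: 0.00922·230 - 0.43 = 0.0205C*, so C* = 1.69/0.0205 = 82.7.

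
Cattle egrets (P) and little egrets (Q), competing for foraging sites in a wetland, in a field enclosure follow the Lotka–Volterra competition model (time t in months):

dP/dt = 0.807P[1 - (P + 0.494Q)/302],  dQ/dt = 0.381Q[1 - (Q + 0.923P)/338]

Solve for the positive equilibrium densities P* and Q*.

Setting both brackets to zero gives the nullclines P + 0.494Q = 302 and 0.923P + Q = 338.
Substituting Q = 338 - 0.923P into the first: P(1 - 0.494·0.923) = 302 - 0.494·338.
So P* = 135/0.544 = 248, and then Q* = 338 - 0.923·248 = 109.

P* ≈ 248, Q* ≈ 109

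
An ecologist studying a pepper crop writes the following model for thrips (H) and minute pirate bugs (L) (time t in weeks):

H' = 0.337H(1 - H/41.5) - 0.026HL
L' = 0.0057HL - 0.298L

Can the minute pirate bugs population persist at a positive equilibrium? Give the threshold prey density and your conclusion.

Threshold H = 52.3; K < 52.3, so no, the predator goes extinct.

The predator equation gives dL/dt > 0 only when H > 0.298/0.0057 = 52.3.
Without the predator, H → K = 41.5. Since 41.5 < 52.3, the predator cannot invade.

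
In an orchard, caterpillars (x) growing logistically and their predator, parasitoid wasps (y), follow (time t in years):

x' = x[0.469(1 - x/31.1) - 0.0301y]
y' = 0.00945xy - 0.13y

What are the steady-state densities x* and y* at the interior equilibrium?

From dy/dt = 0 with y > 0: 0.00945x* = 0.13, so x* = 13.8.
Substitute into dx/dt = 0: 0.469(1 - 13.8/31.1) = 0.0301y*.
The bracket is 0.558, giving y* = 0.262/0.0301 = 8.69.

x* ≈ 13.8, y* ≈ 8.69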